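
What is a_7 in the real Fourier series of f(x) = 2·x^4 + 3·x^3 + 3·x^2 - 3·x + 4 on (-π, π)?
a_7 = (1/π) ∫_{-π}^{π} f(x)·cos(7x) dx.
Evaluate the integral (use parity and integration by parts as needed): a_7 = -16·π^2/49 - 492/2401.

Final answer: -16·π^2/49 - 492/2401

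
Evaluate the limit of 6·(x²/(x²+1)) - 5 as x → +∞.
Evaluate the dominant behaviour as x → +∞; each term tends to a finite value or vanishes.
Limit = 1.

Final answer: 1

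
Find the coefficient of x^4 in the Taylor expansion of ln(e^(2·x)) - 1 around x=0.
Expand to order 4: ln(e^(2·x)) - 1 = 2·x - 1 + O(x^5).
The coefficient of x^4 is 0.

Final answer: 0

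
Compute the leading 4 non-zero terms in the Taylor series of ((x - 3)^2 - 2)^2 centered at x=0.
-12·x^3 + 50·x^2 - 84·x + 49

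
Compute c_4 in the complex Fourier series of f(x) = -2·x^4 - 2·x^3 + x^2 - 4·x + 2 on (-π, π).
Compute the real Fourier coefficients first: a_4 = 5/8 - π^2, b_4 = 13/8 + π^2.
Then c_4 = (a_4 − i·b_4)/2 = -π^2/2 + 5/16 - i·π^2/2 - 13·i/16.

Final answer: -π^2/2 + 5/16 - i·π^2/2 - 13·i/16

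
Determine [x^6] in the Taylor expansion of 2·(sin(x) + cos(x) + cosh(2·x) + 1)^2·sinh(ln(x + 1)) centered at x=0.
Expand to order 6: 2·(sin(x) + cos(x) + cosh(2·x) + 1)^2·sinh(ln(x + 1)) = -457·x^6/30 + 70·x^5/3 - 9·x^4 + 23·x^3 + 3·x^2 + 18·x + O(x^7).
The coefficient of x^6 is -457/30.

Final answer: -457/30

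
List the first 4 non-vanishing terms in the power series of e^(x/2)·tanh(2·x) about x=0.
-31·x^4/24 - 29·x^3/12 + x^2 + 2·x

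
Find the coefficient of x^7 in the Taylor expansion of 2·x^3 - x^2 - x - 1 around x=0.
Expand to order 7: 2·x^3 - x^2 - x - 1 = 2·x^3 - x^2 - x - 1 + O(x^8).
The coefficient of x^7 is 0.

Final answer: 0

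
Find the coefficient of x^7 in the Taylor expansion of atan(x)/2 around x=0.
Expand to order 7: atan(x)/2 = -x^7/14 + x^5/10 - x^3/6 + x/2 + O(x^8).
The coefficient of x^7 is -1/14.

Final answer: -1/14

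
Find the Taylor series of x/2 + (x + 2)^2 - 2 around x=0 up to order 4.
x^2 + 9·x/2 + 2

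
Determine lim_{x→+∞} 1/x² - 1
Evaluate the dominant behaviour as x → +∞; each term tends to a finite value or vanishes.
Limit = -1.

Final answer: -1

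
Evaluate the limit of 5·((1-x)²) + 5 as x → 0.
Direct substitution at x = 0 gives 10.

Final answer: 10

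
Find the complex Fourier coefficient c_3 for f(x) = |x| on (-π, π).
Compute the real Fourier coefficients first: a_3 = -4/(9·π), b_3 = 0.
Then c_3 = (a_3 − i·b_3)/2 = -2/(9·π).

Final answer: -2/(9·π)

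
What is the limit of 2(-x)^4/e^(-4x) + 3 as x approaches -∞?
The quotient is an ∞/∞ indeterminate form as x → -∞.
Compare growth rates of the dominant terms (exponentials ≫ polynomials ≫ logarithms), or apply L'Hôpital's rule; the quotient → 0.
Adding the constant: 0 + 3 = 3. Limit = 3.

Final answer: 3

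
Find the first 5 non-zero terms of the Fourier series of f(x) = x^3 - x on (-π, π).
(-14 + 2·π^2)·sin(x) + (5/2 - π^2)·sin(2·x) + (-10/9 + 2·π^2/3)·sin(3·x) + (11/16 - π^2/2)·sin(4·x) + (-62/125 + 2·π^2/5)·sin(5·x)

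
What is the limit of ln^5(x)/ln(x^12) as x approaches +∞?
This is an ∞/∞ indeterminate form as x → +∞.
Write ln(x^12) = 12·ln(x), reducing the quotient to ln^4(x)/12 → ∞.
Limit = ∞.

Final answer: ∞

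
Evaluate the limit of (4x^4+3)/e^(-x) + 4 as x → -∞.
The quotient is an ∞/∞ indeterminate form as x → -∞.
Compare growth rates of the dominant terms (exponentials ≫ polynomials ≫ logarithms), or apply L'Hôpital's rule; the quotient → 0.
Adding the constant: 0 + 4 = 4. Limit = 4.

Final answer: 4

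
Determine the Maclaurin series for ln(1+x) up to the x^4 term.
-x^4/4 + x^3/3 - x^2/2 + x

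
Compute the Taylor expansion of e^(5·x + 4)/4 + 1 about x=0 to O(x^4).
125·x^3·e^(4)/24 + 25·x^2·e^(4)/8 + 5·x·e^(4)/4 + 1 + e^(4)/4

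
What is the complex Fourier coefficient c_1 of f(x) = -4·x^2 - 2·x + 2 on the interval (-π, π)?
Compute the real Fourier coefficients first: a_1 = 16, b_1 = -4.
Then c_1 = (a_1 − i·b_1)/2 = 8 + 2·i.

Final answer: 8 + 2·i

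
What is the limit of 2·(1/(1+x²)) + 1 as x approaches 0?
Direct substitution at x = 0 gives 3.

Final answer: 3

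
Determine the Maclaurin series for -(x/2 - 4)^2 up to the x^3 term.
-x^2/4 + 4·x - 16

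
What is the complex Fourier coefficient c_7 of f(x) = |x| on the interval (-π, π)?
Compute the real Fourier coefficients first: a_7 = -4/(49·π), b_7 = 0.
Then c_7 = (a_7 − i·b_7)/2 = -2/(49·π).

Final answer: -2/(49·π)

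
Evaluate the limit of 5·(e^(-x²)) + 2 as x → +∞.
Evaluate the dominant behaviour as x → +∞; each term tends to a finite value or vanishes.
Limit = 2.

Final answer: 2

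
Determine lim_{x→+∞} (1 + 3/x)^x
As x → +∞: this is the defining limit (1 + 3/x)^x → e^3.
Limit = e^(3).

Final answer: e^(3)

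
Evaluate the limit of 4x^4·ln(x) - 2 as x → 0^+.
The product is a 0·∞ indeterminate form at x → 0⁺.
Rewrite the product as 4·ln(x) / x^(-4) and apply L'Hôpital, or use the standard hierarchy x^(-4) ≫ |ln x| as x → 0⁺.
The indeterminate product → 0, so the limit = -2.

Final answer: -2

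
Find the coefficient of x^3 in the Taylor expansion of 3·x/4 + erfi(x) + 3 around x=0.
Expand to order 3: 3·x/4 + erfi(x) + 3 = 2·x^3/(3·√(π)) + x·(3/4 + 2/√(π)) + 3 + O(x^4).
The coefficient of x^3 is 2/(3·√(π)).

Final answer: 2/(3·√(π))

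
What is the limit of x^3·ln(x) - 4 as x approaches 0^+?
The product is a 0·∞ indeterminate form at x → 0⁺.
Rewrite the product as ln(x) / x^(-3) and apply L'Hôpital, or use the standard hierarchy x^(-3) ≫ |ln x| as x → 0⁺.
The indeterminate product → 0, so the limit = -4.

Final answer: -4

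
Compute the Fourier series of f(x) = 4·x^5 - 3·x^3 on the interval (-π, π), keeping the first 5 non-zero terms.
(-166·π^2 + 8·π^4 + 996)·sin(x) + (-4·π^4 - 69/2 + 23·π^2)·sin(2·x) + (-214·π^2/27 + 428/81 + 8·π^4/3)·sin(3·x) + (-2·π^4 - 3/2 + 4·π^2)·sin(4·x) + (-62·π^2/25 + 372/625 + 8·π^4/5)·sin(5·x)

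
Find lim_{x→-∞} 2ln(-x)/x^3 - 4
The quotient is an ∞/∞ indeterminate form as x → -∞.
Compare growth rates of the dominant terms (exponentials ≫ polynomials ≫ logarithms), or apply L'Hôpital's rule; the quotient → 0.
Adding the constant: 0 - 4 = -4. Limit = -4.

Final answer: -4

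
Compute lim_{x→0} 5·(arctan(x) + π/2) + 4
Direct substitution at x = 0 gives 4 + 5·π/2.

Final answer: 4 + 5·π/2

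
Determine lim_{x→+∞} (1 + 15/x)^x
As x → +∞: this is the defining limit (1 + 15/x)^x → e^15.
Limit = e^(15).

Final answer: e^(15)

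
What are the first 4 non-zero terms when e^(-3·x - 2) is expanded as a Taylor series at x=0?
-9·x^3·e^(-2)/2 + 9·x^2·e^(-2)/2 - 3·x·e^(-2) + e^(-2)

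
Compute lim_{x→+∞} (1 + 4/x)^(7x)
As x → +∞: write (1 + 4/x)^(7x) = ((1 + 4/x)^x)^7 → (e^4)^7 = e^28.
Limit = e^(28).

Final answer: e^(28)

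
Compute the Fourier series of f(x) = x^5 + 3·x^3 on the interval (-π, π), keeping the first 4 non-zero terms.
(-34·π^2 + 2·π^4 + 204)·sin(x) + (-π^4 - 3 + 2·π^2)·sin(2·x) + (-28/81 + 14·π^2/27 + 2·π^4/3)·sin(3·x) + (-π^4/2 - 7·π^2/8 + 21/64)·sin(4·x)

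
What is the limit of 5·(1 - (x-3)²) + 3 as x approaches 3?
Direct substitution at x = 3 gives 8.

Final answer: 8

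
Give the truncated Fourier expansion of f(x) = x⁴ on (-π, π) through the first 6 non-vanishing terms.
(48 - 8·π^2)·cos(x) + (-3 + 2·π^2)·cos(2·x) + (16/27 - 8·π^2/9)·cos(3·x) + (-3/16 + π^2/2)·cos(4·x) + (48/625 - 8·π^2/25)·cos(5·x) + π^4/5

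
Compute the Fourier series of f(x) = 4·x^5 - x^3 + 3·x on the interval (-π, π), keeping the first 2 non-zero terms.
(-162·π^2 + 8·π^4 + 978)·sin(x) + (-4·π^4 - 69/2 + 21·π^2)·sin(2·x)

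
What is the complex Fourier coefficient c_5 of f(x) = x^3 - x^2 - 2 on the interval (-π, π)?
Compute the real Fourier coefficients first: a_5 = 4/25, b_5 = -12/125 + 2·π^2/5.
Then c_5 = (a_5 − i·b_5)/2 = 2/25 - i·π^2/5 + 6·i/125.

Final answer: 2/25 - i·π^2/5 + 6·i/125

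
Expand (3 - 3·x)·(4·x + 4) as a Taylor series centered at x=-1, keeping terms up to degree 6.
24·(x + 1) - 12·(x + 1)^2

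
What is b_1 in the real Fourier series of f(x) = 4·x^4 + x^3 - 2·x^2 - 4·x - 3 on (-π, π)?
b_1 = (1/π) ∫_{-π}^{π} f(x)·sin(1x) dx.
Evaluate the integral (use parity and integration by parts as needed): b_1 = -20 + 2·π^2.

Final answer: -20 + 2·π^2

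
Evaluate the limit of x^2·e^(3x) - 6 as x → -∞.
The product is a 0·∞ indeterminate form at x → -∞.
Rewrite the product as x^2 / e^(-3x) (an ∞/∞ form) and apply L'Hôpital, or use the standard hierarchy e^(3|x|) ≫ |x^2| as x → -∞.
The indeterminate product → 0, so the limit = -6.

Final answer: -6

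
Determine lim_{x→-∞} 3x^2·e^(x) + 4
The product is a 0·∞ indeterminate form at x → -∞.
Rewrite the product as 3x^2 / e^(-x) (an ∞/∞ form) and apply L'Hôpital, or use the standard hierarchy e^(|x|) ≫ |x^2| as x → -∞.
The indeterminate product → 0, so the limit = 4.

Final answer: 4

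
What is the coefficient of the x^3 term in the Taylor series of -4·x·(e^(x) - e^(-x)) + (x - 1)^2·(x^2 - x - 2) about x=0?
Expand to order 3: -4·x·(e^(x) - e^(-x)) + (x - 1)^2·(x^2 - x - 2) = -3·x^3 - 7·x^2 + 3·x - 2 + O(x^4).
The coefficient of x^3 is -3.

Final answer: -3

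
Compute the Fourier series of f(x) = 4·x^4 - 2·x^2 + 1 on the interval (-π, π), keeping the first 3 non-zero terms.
(200 - 32·π^2)·cos(x) + (-14 + 8·π^2)·cos(2·x) - 2·π^2/3 + 1 + 4·π^4/5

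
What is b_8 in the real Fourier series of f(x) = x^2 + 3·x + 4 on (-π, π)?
b_8 = (1/π) ∫_{-π}^{π} f(x)·sin(8x) dx.
Evaluate the integral (use parity and integration by parts as needed): b_8 = -3/4.

Final answer: -3/4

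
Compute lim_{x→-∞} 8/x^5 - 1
Evaluate the dominant behaviour as x → -∞; each term tends to a finite value or vanishes.
Limit = -1.

Final answer: -1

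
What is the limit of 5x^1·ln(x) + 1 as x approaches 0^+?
The product is a 0·∞ indeterminate form at x → 0⁺.
Rewrite the product as 5·ln(x) / x^(-1) and apply L'Hôpital, or use the standard hierarchy x^(-1) ≫ |ln x| as x → 0⁺.
The indeterminate product → 0, so the limit = 1.

Final answer: 1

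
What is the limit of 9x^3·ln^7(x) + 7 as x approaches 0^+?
The product is a 0·∞ indeterminate form at x → 0⁺.
Rewrite the product as 9·ln^7(x) / x^(-3) and apply L'Hôpital, or use the standard hierarchy x^(-3) ≫ |ln x|^7 as x → 0⁺.
The indeterminate product → 0, so the limit = 7.

Final answer: 7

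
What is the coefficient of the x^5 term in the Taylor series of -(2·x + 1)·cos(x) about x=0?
Expand to order 5: -(2·x + 1)·cos(x) = -x^5/12 - x^4/24 + x^3 + x^2/2 - 2·x - 1 + O(x^6).
The coefficient of x^5 is -1/12.

Final answer: -1/12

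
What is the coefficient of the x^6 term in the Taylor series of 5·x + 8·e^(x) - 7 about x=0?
Expand to order 6: 5·x + 8·e^(x) - 7 = x^6/90 + x^5/15 + x^4/3 + 4·x^3/3 + 4·x^2 + 13·x + 1 + O(x^7).
The coefficient of x^6 is 1/90.

Final answer: 1/90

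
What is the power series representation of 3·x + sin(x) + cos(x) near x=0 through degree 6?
-x^6/720 + x^5/120 + x^4/24 - x^3/6 - x^2/2 + 4·x + 1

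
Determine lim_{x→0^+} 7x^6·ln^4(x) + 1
The product is a 0·∞ indeterminate form at x → 0⁺.
Rewrite the product as 7·ln^4(x) / x^(-6) and apply L'Hôpital, or use the standard hierarchy x^(-6) ≫ |ln x|^4 as x → 0⁺.
The indeterminate product → 0, so the limit = 1.

Final answer: 1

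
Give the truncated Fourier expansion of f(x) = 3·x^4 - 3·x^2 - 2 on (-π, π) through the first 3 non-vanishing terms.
(156 - 24·π^2)·cos(x) + (-12 + 6·π^2)·cos(2·x) - π^2 - 2 + 3·π^4/5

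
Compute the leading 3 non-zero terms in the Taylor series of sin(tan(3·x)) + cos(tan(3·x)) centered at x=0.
-9·x^2/2 + 3·x + 1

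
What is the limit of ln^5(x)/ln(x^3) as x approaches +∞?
This is an ∞/∞ indeterminate form as x → +∞.
Write ln(x^3) = 3·ln(x), reducing the quotient to ln^4(x)/3 → ∞.
Limit = ∞.

Final answer: ∞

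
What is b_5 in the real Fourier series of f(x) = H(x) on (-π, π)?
b_5 = (1/π) ∫_{-π}^{π} f(x)·sin(5x) dx.
Evaluate the integral (use parity and integration by parts as needed): b_5 = 2/(5·π).

Final answer: 2/(5·π)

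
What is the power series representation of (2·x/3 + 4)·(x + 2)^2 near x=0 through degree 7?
2·x^3/3 + 20·x^2/3 + 56·x/3 + 16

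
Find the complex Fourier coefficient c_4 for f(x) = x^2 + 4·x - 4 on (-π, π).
Compute the real Fourier coefficients first: a_4 = 1/4, b_4 = -2.
Then c_4 = (a_4 − i·b_4)/2 = 1/8 + i.

Final answer: 1/8 + i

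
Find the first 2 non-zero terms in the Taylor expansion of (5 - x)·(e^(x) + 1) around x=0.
3·x + 10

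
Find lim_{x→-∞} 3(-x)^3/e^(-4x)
This is an ∞/∞ indeterminate form as x → -∞.
Compare growth rates of the dominant terms (exponentials ≫ polynomials ≫ logarithms), or apply L'Hôpital's rule; the quotient → 0.
Limit = 0.

Final answer: 0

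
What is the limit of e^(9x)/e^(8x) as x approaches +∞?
This is an ∞/∞ indeterminate form as x → +∞.
Rewrite e^(9x)/e^(8x) = e^((9−8)x) = e^(x); the exponent coefficient is 1 > 0 so e^(x) → ∞.
Limit = ∞.

Final answer: ∞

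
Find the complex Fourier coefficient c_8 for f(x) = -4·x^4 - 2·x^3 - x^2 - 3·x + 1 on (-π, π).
Compute the real Fourier coefficients first: a_8 = -π^2/2 - 1/64, b_8 = 45/64 + π^2/2.
Then c_8 = (a_8 − i·b_8)/2 = -π^2/4 - 1/128 - i·π^2/4 - 45·i/128.

Final answer: -π^2/4 - 1/128 - i·π^2/4 - 45·i/128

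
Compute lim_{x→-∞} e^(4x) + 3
Evaluate the dominant behaviour as x → -∞; each term tends to a finite value or vanishes.
Limit = 3.

Final answer: 3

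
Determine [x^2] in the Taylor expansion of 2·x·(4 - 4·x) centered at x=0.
Expand to order 2: 2·x·(4 - 4·x) = -8·x^2 + 8·x + O(x^3).
The coefficient of x^2 is -8.

Final answer: -8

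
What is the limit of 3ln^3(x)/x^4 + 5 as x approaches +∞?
The quotient is an ∞/∞ indeterminate form as x → +∞.
The polynomial denominator x^4 dominates the logarithmic numerator (any positive power of x ≫ ln^3(x) as x → ∞), so the quotient → 0.
Adding the constant: 0 + 5 = 5. Limit = 5.

Final answer: 5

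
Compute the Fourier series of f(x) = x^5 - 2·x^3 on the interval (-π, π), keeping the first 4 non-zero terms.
(-44·π^2 + 2·π^4 + 264)·sin(x) + (-π^4 - 21/2 + 7·π^2)·sin(2·x) + (-76·π^2/27 + 152/81 + 2·π^4/3)·sin(3·x) + (-π^4/2 - 39/64 + 13·π^2/8)·sin(4·x)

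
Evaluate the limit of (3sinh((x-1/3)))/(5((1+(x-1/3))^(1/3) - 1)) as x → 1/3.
Both numerator and denominator → 0 as x → 1/3; this is a 0/0 indeterminate form.
Expand each to leading order near x = 1/3: numerator ~ 3·(x - 1/3), denominator ~ 5·(x - 1/3)/3.
The limit of the ratio is 9/5.

Final answer: 9/5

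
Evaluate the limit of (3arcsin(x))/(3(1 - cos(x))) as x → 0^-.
Both numerator and denominator → 0 as x → 0^-; this is a 0/0 indeterminate form.
Expand each to leading order near x = 0: numerator ~ 3·x, denominator ~ 3·x^2/2.
The limit of the ratio is -∞.

Final answer: -∞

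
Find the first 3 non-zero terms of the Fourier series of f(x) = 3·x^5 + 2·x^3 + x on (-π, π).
(-116·π^2 + 6·π^4 + 698)·sin(x) + (-3·π^4 - 41/2 + 13·π^2)·sin(2·x) + (-28·π^2/9 + 74/27 + 2·π^4)·sin(3·x)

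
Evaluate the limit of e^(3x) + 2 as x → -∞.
Evaluate the dominant behaviour as x → -∞; each term tends to a finite value or vanishes.
Limit = 2.

Final answer: 2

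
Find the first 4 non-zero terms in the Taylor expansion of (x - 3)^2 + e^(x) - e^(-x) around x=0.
x^3/3 + x^2 - 4·x + 9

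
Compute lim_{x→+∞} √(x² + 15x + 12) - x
This is an ∞ − ∞ indeterminate form.
Multiply and divide by the conjugate √(x²+15x + 12) + x; the x² terms cancel, leaving (15x + 12)/(√(x²+15x + 12)+x) → 15/2.
Limit = 15/2.

Final answer: 15/2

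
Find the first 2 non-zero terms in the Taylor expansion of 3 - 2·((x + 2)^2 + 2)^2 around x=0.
-96·x - 69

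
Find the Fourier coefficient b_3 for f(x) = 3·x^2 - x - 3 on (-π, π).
b_3 = (1/π) ∫_{-π}^{π} f(x)·sin(3x) dx.
Evaluate the integral (use parity and integration by parts as needed): b_3 = -2/3.

Final answer: -2/3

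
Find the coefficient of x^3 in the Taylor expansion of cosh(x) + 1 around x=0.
Expand to order 3: cosh(x) + 1 = x^2/2 + 2 + O(x^4).
The coefficient of x^3 is 0.

Final answer: 0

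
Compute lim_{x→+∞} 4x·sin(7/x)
As x → +∞: let u = 7/x → 0⁺; then 4·x·sin(7/x) = 4·7·sin(u)/u → 4·7·1 = 28.
Limit = 28.

Final answer: 28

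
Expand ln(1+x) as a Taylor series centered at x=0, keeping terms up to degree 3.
x^3/3 - x^2/2 + x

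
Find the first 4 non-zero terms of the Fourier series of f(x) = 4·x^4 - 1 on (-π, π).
(192 - 32·π^2)·cos(x) + (-12 + 8·π^2)·cos(2·x) + (64/27 - 32·π^2/9)·cos(3·x) - 1 + 4·π^4/5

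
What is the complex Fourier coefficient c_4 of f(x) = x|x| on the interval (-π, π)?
Compute the real Fourier coefficients first: a_4 = 0, b_4 = -π/2.
Then c_4 = (a_4 − i·b_4)/2 = i·π/4.

Final answer: i·π/4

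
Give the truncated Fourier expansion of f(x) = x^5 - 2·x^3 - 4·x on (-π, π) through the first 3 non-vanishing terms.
(-44·π^2 + 2·π^4 + 256)·sin(x) + (-π^4 - 13/2 + 7·π^2)·sin(2·x) + (-76·π^2/27 - 64/81 + 2·π^4/3)·sin(3·x)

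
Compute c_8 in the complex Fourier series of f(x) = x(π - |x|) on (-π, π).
Compute the real Fourier coefficients first: a_8 = 0, b_8 = 0.
Then c_8 = (a_8 − i·b_8)/2 = 0.

Final answer: 0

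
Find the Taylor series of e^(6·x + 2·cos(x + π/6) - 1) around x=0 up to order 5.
x^5·(-247·√(3)·e^(-1 + √(3))/24 + 3599·e^(-1 + √(3))/120) + x^4·(-149·√(3)·e^(-1 + √(3))/24 + 109·e^(-1 + √(3))/4) + x^3·(-5·√(3)·e^(-1 + √(3))/2 + 21·e^(-1 + √(3))) + x^2·(-√(3)·e^(-1 + √(3))/2 + 25·e^(-1 + √(3))/2) + 5·x·e^(-1 + √(3)) + e^(-1 + √(3))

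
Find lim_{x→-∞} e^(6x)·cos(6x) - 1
Evaluate the dominant behaviour as x → -∞; each term tends to a finite value or vanishes.
Limit = -1.

Final answer: -1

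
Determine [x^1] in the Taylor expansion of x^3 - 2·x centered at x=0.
Expand to order 1: x^3 - 2·x = -2·x + O(x^2).
The coefficient of x^1 is -2.

Final answer: -2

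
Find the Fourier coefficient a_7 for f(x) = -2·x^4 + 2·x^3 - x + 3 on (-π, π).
a_7 = (1/π) ∫_{-π}^{π} f(x)·cos(7x) dx.
Evaluate the integral (use parity and integration by parts as needed): a_7 = -96/2401 + 16·π^2/49.

Final answer: -96/2401 + 16·π^2/49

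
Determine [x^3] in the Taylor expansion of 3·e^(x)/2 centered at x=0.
Expand to order 3: 3·e^(x)/2 = x^3/4 + 3·x^2/4 + 3·x/2 + 3/2 + O(x^4).
The coefficient of x^3 is 1/4.

Final answer: 1/4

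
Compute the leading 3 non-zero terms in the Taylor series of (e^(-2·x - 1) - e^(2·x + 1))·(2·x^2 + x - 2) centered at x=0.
-4·x^2·e^(-1) + x·(5·e^(-1) + 3·e) - 2·e^(-1) + 2·e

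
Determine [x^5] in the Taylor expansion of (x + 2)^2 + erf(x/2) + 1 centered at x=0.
Expand to order 5: (x + 2)^2 + erf(x/2) + 1 = x^5/(160·√(π)) - x^3/(12·√(π)) + x^2 + x·(1/√(π) + 4) + 5 + O(x^6).
The coefficient of x^5 is 1/(160·√(π)).

Final answer: 1/(160·√(π))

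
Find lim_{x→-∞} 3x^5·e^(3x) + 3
The product is a 0·∞ indeterminate form at x → -∞.
Rewrite the product as 3x^5 / e^(-3x) (an ∞/∞ form) and apply L'Hôpital, or use the standard hierarchy e^(3|x|) ≫ |x^5| as x → -∞.
The indeterminate product → 0, so the limit = 3.

Final answer: 3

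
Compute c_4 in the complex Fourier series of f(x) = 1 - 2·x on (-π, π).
Compute the real Fourier coefficients first: a_4 = 0, b_4 = 1.
Then c_4 = (a_4 − i·b_4)/2 = -i/2.

Final answer: -i/2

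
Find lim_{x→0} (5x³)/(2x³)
Both numerator and denominator → 0 as x → 0; this is a 0/0 indeterminate form.
Expand each to leading order near x = 0: numerator ~ 5·x^3, denominator ~ 2·x^3.
The limit of the ratio is 5/2.

Final answer: 5/2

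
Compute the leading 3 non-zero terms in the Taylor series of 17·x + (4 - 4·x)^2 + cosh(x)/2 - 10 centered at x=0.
65·x^2/4 - 15·x + 13/2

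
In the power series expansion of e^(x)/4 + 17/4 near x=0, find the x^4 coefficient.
Expand to order 4: e^(x)/4 + 17/4 = x^4/96 + x^3/24 + x^2/8 + x/4 + 9/2 + O(x^5).
The coefficient of x^4 is 1/96.

Final answer: 1/96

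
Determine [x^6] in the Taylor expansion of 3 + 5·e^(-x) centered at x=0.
Expand to order 6: 3 + 5·e^(-x) = x^6/144 - x^5/24 + 5·x^4/24 - 5·x^3/6 + 5·x^2/2 - 5·x + 8 + O(x^7).
The coefficient of x^6 is 1/144.

Final answer: 1/144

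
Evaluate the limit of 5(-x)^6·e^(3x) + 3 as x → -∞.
The product is a 0·∞ indeterminate form at x → -∞.
Rewrite the product as 5(-x)^6 / e^(-3x) (an ∞/∞ form) and apply L'Hôpital, or use the standard hierarchy e^(3|x|) ≫ |(-x)^6| as x → -∞.
The indeterminate product → 0, so the limit = 3.

Final answer: 3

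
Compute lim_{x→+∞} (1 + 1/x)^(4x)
As x → +∞: write (1 + 1/x)^(4x) = ((1 + 1/x)^x)^4 → (e^1)^4 = e^4.
Limit = e^(4).

Final answer: e^(4)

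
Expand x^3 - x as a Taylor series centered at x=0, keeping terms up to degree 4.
x^3 - x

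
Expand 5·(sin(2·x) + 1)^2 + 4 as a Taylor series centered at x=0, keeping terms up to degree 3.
-40·x^3/3 + 20·x^2 + 20·x + 9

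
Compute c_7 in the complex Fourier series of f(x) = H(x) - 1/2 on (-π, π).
Compute the real Fourier coefficients first: a_7 = 0, b_7 = 2/(7·π).
Then c_7 = (a_7 − i·b_7)/2 = -i/(7·π).

Final answer: -i/(7·π)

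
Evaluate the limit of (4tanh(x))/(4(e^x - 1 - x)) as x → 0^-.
Both numerator and denominator → 0 as x → 0^-; this is a 0/0 indeterminate form.
Expand each to leading order near x = 0: numerator ~ 4·x, denominator ~ 2·x^2.
The limit of the ratio is -∞.

Final answer: -∞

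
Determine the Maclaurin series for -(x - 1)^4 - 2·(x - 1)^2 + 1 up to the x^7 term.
-x^4 + 4·x^3 - 8·x^2 + 8·x - 2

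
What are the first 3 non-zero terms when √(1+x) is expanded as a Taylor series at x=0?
-x^2/8 + x/2 + 1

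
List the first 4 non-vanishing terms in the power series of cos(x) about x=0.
-x^6/720 + x^4/24 - x^2/2 + 1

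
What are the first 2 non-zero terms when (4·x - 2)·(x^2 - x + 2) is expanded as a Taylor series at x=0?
10·x - 4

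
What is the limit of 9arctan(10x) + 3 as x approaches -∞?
Evaluate the dominant behaviour as x → -∞; each term tends to a finite value or vanishes.
Limit = 3 - 9·π/2.

Final answer: 3 - 9·π/2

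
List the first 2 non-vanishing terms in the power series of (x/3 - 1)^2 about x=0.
1 - 2·x/3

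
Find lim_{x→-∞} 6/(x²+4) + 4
Evaluate the dominant behaviour as x → -∞; each term tends to a finite value or vanishes.
Limit = 4.

Final answer: 4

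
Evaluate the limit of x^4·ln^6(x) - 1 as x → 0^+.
The product is a 0·∞ indeterminate form at x → 0⁺.
Rewrite the product as ln^6(x) / x^(-4) and apply L'Hôpital, or use the standard hierarchy x^(-4) ≫ |ln x|^6 as x → 0⁺.
The indeterminate product → 0, so the limit = -1.

Final answer: -1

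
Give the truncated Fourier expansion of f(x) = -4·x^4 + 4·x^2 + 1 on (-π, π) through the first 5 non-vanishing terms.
(-208 + 32·π^2)·cos(x) + (16 - 8·π^2)·cos(2·x) + (-112/27 + 32·π^2/9)·cos(3·x) + (7/4 - 2·π^2)·cos(4·x) - 4·π^4/5 + 1 + 4·π^2/3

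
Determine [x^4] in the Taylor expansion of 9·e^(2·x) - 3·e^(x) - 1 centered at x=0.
Expand to order 4: 9·e^(2·x) - 3·e^(x) - 1 = 47·x^4/8 + 23·x^3/2 + 33·x^2/2 + 15·x + 5 + O(x^5).
The coefficient of x^4 is 47/8.

Final answer: 47/8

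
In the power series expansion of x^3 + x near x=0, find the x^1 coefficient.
Expand to order 1: x^3 + x = x + O(x^2).
The coefficient of x^1 is 1.

Final answer: 1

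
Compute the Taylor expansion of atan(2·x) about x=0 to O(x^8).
-128·x^7/7 + 32·x^5/5 - 8·x^3/3 + 2·x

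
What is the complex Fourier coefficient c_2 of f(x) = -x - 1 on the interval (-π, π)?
Compute the real Fourier coefficients first: a_2 = 0, b_2 = 1.
Then c_2 = (a_2 − i·b_2)/2 = -i/2.

Final answer: -i/2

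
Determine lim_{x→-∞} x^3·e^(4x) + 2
The product is a 0·∞ indeterminate form at x → -∞.
Rewrite the product as x^3 / e^(-4x) (an ∞/∞ form) and apply L'Hôpital, or use the standard hierarchy e^(4|x|) ≫ |x^3| as x → -∞.
The indeterminate product → 0, so the limit = 2.

Final answer: 2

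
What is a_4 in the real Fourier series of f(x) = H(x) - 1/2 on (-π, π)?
a_4 = (1/π) ∫_{-π}^{π} f(x)·cos(4x) dx.
Evaluate the integral (use parity and integration by parts as needed): a_4 = 0.

Final answer: 0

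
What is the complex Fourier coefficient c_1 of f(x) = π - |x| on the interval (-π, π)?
Compute the real Fourier coefficients first: a_1 = 4/π, b_1 = 0.
Then c_1 = (a_1 − i·b_1)/2 = 2/π.

Final answer: 2/π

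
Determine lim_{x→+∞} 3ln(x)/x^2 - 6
The quotient is an ∞/∞ indeterminate form as x → +∞.
The polynomial denominator x^2 dominates the logarithmic numerator (any positive power of x ≫ ln(x) as x → ∞), so the quotient → 0.
Adding the constant: 0 - 6 = -6. Limit = -6.

Final answer: -6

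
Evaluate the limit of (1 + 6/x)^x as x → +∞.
As x → +∞: this is the defining limit (1 + 6/x)^x → e^6.
Limit = e^(6).

Final answer: e^(6)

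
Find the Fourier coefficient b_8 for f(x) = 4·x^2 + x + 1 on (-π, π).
b_8 = (1/π) ∫_{-π}^{π} f(x)·sin(8x) dx.
Evaluate the integral (use parity and integration by parts as needed): b_8 = -1/4.

Final answer: -1/4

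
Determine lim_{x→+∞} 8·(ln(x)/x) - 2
Evaluate the dominant behaviour as x → +∞; each term tends to a finite value or vanishes.
Limit = -2.

Final answer: -2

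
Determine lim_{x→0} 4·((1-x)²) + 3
Direct substitution at x = 0 gives 7.

Final answer: 7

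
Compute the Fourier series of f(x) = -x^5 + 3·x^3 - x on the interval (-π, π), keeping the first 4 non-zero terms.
(-278 - 2·π^4 + 46·π^2)·sin(x) + (-8·π^2 + 13 + π^4)·sin(2·x) + (-2·π^4/3 - 242/81 + 94·π^2/27)·sin(3·x) + (-17·π^2/8 + 83/64 + π^4/2)·sin(4·x)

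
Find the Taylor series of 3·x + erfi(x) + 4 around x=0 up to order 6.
x^5/(5·√(π)) + 2·x^3/(3·√(π)) + x·(2/√(π) + 3) + 4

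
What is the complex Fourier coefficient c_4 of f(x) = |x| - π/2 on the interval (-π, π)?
Compute the real Fourier coefficients first: a_4 = 0, b_4 = 0.
Then c_4 = (a_4 − i·b_4)/2 = 0.

Final answer: 0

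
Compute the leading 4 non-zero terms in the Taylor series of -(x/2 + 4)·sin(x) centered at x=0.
x^4/12 + 2·x^3/3 - x^2/2 - 4·x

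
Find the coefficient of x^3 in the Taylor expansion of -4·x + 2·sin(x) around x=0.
Expand to order 3: -4·x + 2·sin(x) = -x^3/3 - 2·x + O(x^4).
The coefficient of x^3 is -1/3.

Final answer: -1/3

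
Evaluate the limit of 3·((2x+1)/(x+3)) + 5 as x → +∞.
Evaluate the dominant behaviour as x → +∞; each term tends to a finite value or vanishes.
Limit = 11.

Final answer: 11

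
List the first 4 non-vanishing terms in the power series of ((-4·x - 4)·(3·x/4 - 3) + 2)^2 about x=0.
-54·x^3 - 3·x^2 + 252·x + 196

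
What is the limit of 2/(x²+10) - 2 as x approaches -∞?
Evaluate the dominant behaviour as x → -∞; each term tends to a finite value or vanishes.
Limit = -2.

Final answer: -2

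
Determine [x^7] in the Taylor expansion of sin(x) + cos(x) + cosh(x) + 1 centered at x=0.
Expand to order 7: sin(x) + cos(x) + cosh(x) + 1 = -x^7/5040 + x^5/120 + x^4/12 - x^3/6 + x + 3 + O(x^8).
The coefficient of x^7 is -1/5040.

Final answer: -1/5040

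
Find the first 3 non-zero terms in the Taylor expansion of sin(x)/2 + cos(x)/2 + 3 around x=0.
-x^2/4 + x/2 + 7/2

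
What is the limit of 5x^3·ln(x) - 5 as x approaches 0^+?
The product is a 0·∞ indeterminate form at x → 0⁺.
Rewrite the product as 5·ln(x) / x^(-3) and apply L'Hôpital, or use the standard hierarchy x^(-3) ≫ |ln x| as x → 0⁺.
The indeterminate product → 0, so the limit = -5.

Final answer: -5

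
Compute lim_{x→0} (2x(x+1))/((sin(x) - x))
Both numerator and denominator → 0 as x → 0; this is a 0/0 indeterminate form.
Expand each to leading order near x = 0: numerator ~ 2·x, denominator ~ -x^3/6.
The limit of the ratio is -∞.

Final answer: -∞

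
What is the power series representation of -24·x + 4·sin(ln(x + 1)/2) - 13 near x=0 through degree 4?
-3·x^4/8 + 7·x^3/12 - x^2 - 22·x - 13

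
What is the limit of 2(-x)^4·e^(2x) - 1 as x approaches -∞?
The product is a 0·∞ indeterminate form at x → -∞.
Rewrite the product as 2(-x)^4 / e^(-2x) (an ∞/∞ form) and apply L'Hôpital, or use the standard hierarchy e^(2|x|) ≫ |(-x)^4| as x → -∞.
The indeterminate product → 0, so the limit = -1.

Final answer: -1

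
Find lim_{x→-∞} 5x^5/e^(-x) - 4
The quotient is an ∞/∞ indeterminate form as x → -∞.
Compare growth rates of the dominant terms (exponentials ≫ polynomials ≫ logarithms), or apply L'Hôpital's rule; the quotient → 0.
Adding the constant: 0 - 4 = -4. Limit = -4.

Final answer: -4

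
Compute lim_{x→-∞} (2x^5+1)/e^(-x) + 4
The quotient is an ∞/∞ indeterminate form as x → -∞.
Compare growth rates of the dominant terms (exponentials ≫ polynomials ≫ logarithms), or apply L'Hôpital's rule; the quotient → 0.
Adding the constant: 0 + 4 = 4. Limit = 4.

Final answer: 4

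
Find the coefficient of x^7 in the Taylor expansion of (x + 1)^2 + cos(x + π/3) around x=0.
Expand to order 7: (x + 1)^2 + cos(x + π/3) = √(3)·x^7/10080 - x^6/1440 - √(3)·x^5/240 + x^4/48 + √(3)·x^3/12 + 3·x^2/4 + x·(2 - √(3)/2) + 3/2 + O(x^8).
The coefficient of x^7 is √(3)/10080.

Final answer: √(3)/10080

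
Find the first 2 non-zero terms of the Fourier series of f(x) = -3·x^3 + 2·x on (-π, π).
(40 - 6·π^2)·sin(x) + (-13/2 + 3·π^2)·sin(2·x)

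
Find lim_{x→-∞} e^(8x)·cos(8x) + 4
Evaluate the dominant behaviour as x → -∞; each term tends to a finite value or vanishes.
Limit = 4.

Final answer: 4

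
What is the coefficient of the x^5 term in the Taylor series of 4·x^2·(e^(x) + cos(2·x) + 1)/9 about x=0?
Expand to order 5: 4·x^2·(e^(x) + cos(2·x) + 1)/9 = 2·x^5/27 - 2·x^4/3 + 4·x^3/9 + 4·x^2/3 + O(x^6).
The coefficient of x^5 is 2/27.

Final answer: 2/27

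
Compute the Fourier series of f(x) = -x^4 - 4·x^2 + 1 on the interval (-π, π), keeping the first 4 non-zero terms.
(-32 + 8·π^2)·cos(x) + (-2·π^2 - 1)·cos(2·x) + (32/27 + 8·π^2/9)·cos(3·x) - π^4/5 - 4·π^2/3 + 1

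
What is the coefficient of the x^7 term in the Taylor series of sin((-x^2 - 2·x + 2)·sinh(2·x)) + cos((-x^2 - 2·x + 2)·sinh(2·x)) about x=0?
Expand to order 7: sin((-x^2 - 2·x + 2)·sinh(2·x)) + cos((-x^2 - 2·x + 2)·sinh(2·x)) = -100·x^7/9 + 286·x^6/5 - 884·x^5/15 + 88·x^4/3 + 6·x^3 - 12·x^2 + 4·x + 1 + O(x^8).
The coefficient of x^7 is -100/9.

Final answer: -100/9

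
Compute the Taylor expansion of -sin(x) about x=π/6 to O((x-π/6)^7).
-1/2 - √(3)·(x - π/6)/2 + (x - π/6)^2/4 + √(3)·(x - π/6)^3/12 - (x - π/6)^4/48 - √(3)·(x - π/6)^5/240 + (x - π/6)^6/1440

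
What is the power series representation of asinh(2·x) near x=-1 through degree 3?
-asinh(2) + 2·√(5)·(x + 1)/5 + 4·√(5)·(x + 1)^2/25 + 28·√(5)·(x + 1)^3/375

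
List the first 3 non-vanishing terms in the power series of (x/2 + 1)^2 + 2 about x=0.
x^2/4 + x + 3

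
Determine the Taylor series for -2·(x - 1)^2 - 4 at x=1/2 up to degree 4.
-9/2 + 2·(x - 1/2) - 2·(x - 1/2)^2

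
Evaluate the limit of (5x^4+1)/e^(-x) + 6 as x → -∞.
The quotient is an ∞/∞ indeterminate form as x → -∞.
Compare growth rates of the dominant terms (exponentials ≫ polynomials ≫ logarithms), or apply L'Hôpital's rule; the quotient → 0.
Adding the constant: 0 + 6 = 6. Limit = 6.

Final answer: 6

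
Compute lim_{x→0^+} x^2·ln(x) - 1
The product is a 0·∞ indeterminate form at x → 0⁺.
Rewrite the product as ln(x) / x^(-2) and apply L'Hôpital, or use the standard hierarchy x^(-2) ≫ |ln x| as x → 0⁺.
The indeterminate product → 0, so the limit = -1.

Final answer: -1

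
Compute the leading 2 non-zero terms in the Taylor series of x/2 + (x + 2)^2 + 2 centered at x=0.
9·x/2 + 6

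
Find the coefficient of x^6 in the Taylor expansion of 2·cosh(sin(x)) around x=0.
Expand to order 6: 2·cosh(sin(x)) = -x^6/120 - x^4/4 + x^2 + 2 + O(x^7).
The coefficient of x^6 is -1/120.

Final answer: -1/120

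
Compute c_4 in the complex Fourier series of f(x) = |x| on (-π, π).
Compute the real Fourier coefficients first: a_4 = 0, b_4 = 0.
Then c_4 = (a_4 − i·b_4)/2 = 0.

Final answer: 0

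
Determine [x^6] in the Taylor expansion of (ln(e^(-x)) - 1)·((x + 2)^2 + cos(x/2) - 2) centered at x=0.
Expand to order 6: (ln(e^(-x)) - 1)·((x + 2)^2 + cos(x/2) - 2) = x^6/46080 - x^5/384 - x^4/384 - 7·x^3/8 - 39·x^2/8 - 7·x - 3 + O(x^7).
The coefficient of x^6 is 1/46080.

Final answer: 1/46080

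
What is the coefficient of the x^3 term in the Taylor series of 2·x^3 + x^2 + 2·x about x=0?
Expand to order 3: 2·x^3 + x^2 + 2·x = 2·x^3 + x^2 + 2·x + O(x^4).
The coefficient of x^3 is 2.

Final answer: 2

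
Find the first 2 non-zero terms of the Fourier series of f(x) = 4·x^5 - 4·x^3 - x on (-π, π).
(-168·π^2 + 8·π^4 + 1006)·sin(x) + (-4·π^4 - 35 + 24·π^2)·sin(2·x)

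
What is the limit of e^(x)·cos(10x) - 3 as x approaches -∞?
Evaluate the dominant behaviour as x → -∞; each term tends to a finite value or vanishes.
Limit = -3.

Final answer: -3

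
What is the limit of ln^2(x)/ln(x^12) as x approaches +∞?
This is an ∞/∞ indeterminate form as x → +∞.
Write ln(x^12) = 12·ln(x), reducing the quotient to ln(x)/12 → ∞.
Limit = ∞.

Final answer: ∞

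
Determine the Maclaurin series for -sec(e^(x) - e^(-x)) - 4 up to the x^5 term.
-4·x^4 - 2·x^2 - 5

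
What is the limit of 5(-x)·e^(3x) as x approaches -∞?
This is a 0·∞ indeterminate form at x → -∞.
Rewrite the product as 5(-x) / e^(-3x) (an ∞/∞ form) and apply L'Hôpital, or use the standard hierarchy e^(3|x|) ≫ |(-x)| as x → -∞.
The indeterminate product → 0, so the limit = 0.

Final answer: 0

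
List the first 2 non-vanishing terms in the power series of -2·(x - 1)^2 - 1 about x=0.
4·x - 3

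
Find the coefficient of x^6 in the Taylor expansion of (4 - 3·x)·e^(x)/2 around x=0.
Expand to order 6: (4 - 3·x)·e^(x)/2 = -7·x^6/720 - 11·x^5/240 - x^4/6 - 5·x^3/12 - x^2/2 + x/2 + 2 + O(x^7).
The coefficient of x^6 is -7/720.

Final answer: -7/720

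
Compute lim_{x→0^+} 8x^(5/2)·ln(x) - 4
The product is a 0·∞ indeterminate form at x → 0⁺.
Rewrite the product as 8·ln(x) / x^(-5/2) and apply L'Hôpital, or use the standard hierarchy x^(-5/2) ≫ |ln x| as x → 0⁺.
The indeterminate product → 0, so the limit = -4.

Final answer: -4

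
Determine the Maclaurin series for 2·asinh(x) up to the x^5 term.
3·x^5/20 - x^3/3 + 2·x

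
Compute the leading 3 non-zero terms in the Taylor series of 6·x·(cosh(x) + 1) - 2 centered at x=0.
3·x^3 + 12·x - 2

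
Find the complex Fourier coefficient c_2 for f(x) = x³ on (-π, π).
Compute the real Fourier coefficients first: a_2 = 0, b_2 = 3/2 - π^2.
Then c_2 = (a_2 − i·b_2)/2 = -3·i/4 + i·π^2/2.

Final answer: -3·i/4 + i·π^2/2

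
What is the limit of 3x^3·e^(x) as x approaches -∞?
This is a 0·∞ indeterminate form at x → -∞.
Rewrite the product as 3x^3 / e^(-x) (an ∞/∞ form) and apply L'Hôpital, or use the standard hierarchy e^(|x|) ≫ |x^3| as x → -∞.
The indeterminate product → 0, so the limit = 0.

Final answer: 0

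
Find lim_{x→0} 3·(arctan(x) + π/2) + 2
Direct substitution at x = 0 gives 2 + 3·π/2.

Final answer: 2 + 3·π/2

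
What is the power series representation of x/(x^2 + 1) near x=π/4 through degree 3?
4·π/(π^2 + 16) + (256 - 16·π^2)·(x - π/4)/(π^4 + 256 + 32·π^2) + (-3072·π + 64·π^3)·(x - π/4)^2/(π^6 + 4096 + 48·π^4 + 768·π^2) + (-65536 - 256·π^4 + 24576·π^2)·(x - π/4)^3/(π^8 + 64·π^6 + 65536 + 1536·π^4 + 16384·π^2)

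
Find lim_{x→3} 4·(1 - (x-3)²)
Direct substitution at x = 3 gives 4.

Final answer: 4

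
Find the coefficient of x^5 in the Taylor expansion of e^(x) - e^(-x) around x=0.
Expand to order 5: e^(x) - e^(-x) = x^5/60 + x^3/3 + 2·x + O(x^6).
The coefficient of x^5 is 1/60.

Final answer: 1/60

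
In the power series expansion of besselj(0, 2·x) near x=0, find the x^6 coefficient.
Expand to order 6: besselj(0, 2·x) = -x^6/36 + x^4/4 - x^2 + 1 + O(x^7).
The coefficient of x^6 is -1/36.

Final answer: -1/36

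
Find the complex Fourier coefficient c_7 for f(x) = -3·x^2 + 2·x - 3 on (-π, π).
Compute the real Fourier coefficients first: a_7 = 12/49, b_7 = 4/7.
Then c_7 = (a_7 − i·b_7)/2 = 6/49 - 2·i/7.

Final answer: 6/49 - 2·i/7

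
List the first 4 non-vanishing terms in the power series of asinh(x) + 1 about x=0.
3·x^5/40 - x^3/6 + x + 1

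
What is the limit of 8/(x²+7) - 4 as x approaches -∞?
Evaluate the dominant behaviour as x → -∞; each term tends to a finite value or vanishes.
Limit = -4.

Final answer: -4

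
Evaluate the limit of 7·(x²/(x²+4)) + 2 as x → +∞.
Evaluate the dominant behaviour as x → +∞; each term tends to a finite value or vanishes.
Limit = 9.

Final answer: 9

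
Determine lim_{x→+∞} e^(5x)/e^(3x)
This is an ∞/∞ indeterminate form as x → +∞.
Rewrite e^(5x)/e^(3x) = e^((5−3)x) = e^(2x); the exponent coefficient is 2 > 0 so e^(2x) → ∞.
Limit = ∞.

Final answer: ∞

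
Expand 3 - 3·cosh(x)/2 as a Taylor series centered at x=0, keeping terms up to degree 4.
-x^4/16 - 3·x^2/4 + 3/2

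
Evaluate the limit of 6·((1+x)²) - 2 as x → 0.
Direct substitution at x = 0 gives 4.

Final answer: 4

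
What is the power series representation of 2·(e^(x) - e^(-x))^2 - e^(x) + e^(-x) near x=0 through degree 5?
-x^5/60 + 8·x^4/3 - x^3/3 + 8·x^2 - 2·x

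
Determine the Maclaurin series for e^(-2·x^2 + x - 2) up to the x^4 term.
25·x^4·e^(-2)/24 - 11·x^3·e^(-2)/6 - 3·x^2·e^(-2)/2 + x·e^(-2) + e^(-2)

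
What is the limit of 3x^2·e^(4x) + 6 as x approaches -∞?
The product is a 0·∞ indeterminate form at x → -∞.
Rewrite the product as 3x^2 / e^(-4x) (an ∞/∞ form) and apply L'Hôpital, or use the standard hierarchy e^(4|x|) ≫ |x^2| as x → -∞.
The indeterminate product → 0, so the limit = 6.

Final answer: 6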